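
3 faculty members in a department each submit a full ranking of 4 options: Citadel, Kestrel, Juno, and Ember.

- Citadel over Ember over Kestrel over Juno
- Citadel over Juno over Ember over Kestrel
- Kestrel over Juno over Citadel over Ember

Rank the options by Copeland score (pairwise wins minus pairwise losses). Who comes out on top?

Pairwise results:
  Citadel vs Kestrel: Citadel wins 2–1.
  Citadel vs Juno: Citadel wins 2–1.
  Citadel vs Ember: Citadel wins 3–0.
  Kestrel vs Juno: Kestrel wins 2–1.
  Kestrel vs Ember: Ember wins 2–1.
  Juno vs Ember: Juno wins 2–1.
Copeland scores (wins − losses):
  Citadel: 3 − 0 = 3
  Kestrel: 1 − 2 = -1
  Juno: 1 − 2 = -1
  Ember: 1 − 2 = -1
Citadel has the best Copeland score.

Citadel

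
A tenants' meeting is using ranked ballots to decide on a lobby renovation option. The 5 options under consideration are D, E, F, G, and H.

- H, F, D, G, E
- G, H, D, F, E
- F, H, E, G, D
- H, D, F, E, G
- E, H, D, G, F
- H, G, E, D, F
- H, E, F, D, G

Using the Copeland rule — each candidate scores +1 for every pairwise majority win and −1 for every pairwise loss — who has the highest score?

H

Pairwise results:
  D vs E: E wins 4–3.
  D vs F: D wins 4–3.
  D vs G: D wins 4–3.
  D vs H: H wins 7–0.
  E vs F: F wins 4–3.
  E vs G: E wins 4–3.
  E vs H: H wins 6–1.
  F vs G: F wins 4–3.
  F vs H: H wins 6–1.
  G vs H: H wins 6–1.
Copeland scores (wins − losses):
  D: 2 − 2 = 0
  E: 2 − 2 = 0
  F: 2 − 2 = 0
  G: 0 − 4 = -4
  H: 4 − 0 = 4
H has the best Copeland score.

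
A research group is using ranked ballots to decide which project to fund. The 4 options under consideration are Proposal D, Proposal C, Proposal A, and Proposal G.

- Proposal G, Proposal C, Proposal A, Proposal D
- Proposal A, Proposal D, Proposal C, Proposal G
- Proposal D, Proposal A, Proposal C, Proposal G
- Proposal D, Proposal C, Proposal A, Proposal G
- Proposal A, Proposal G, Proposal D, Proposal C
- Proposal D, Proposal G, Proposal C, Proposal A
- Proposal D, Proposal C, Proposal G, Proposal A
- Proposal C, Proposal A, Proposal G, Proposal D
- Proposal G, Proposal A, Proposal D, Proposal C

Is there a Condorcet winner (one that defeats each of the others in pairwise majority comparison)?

No

Head-to-head results (9 voters total):
Proposal D vs Proposal C: Proposal D wins 7–2.
Proposal D vs Proposal A: Proposal A wins 5–4.
Proposal D vs Proposal G: Proposal D wins 5–4.
Proposal C vs Proposal A: Proposal C wins 5–4.
Proposal C vs Proposal G: Proposal C wins 5–4.
Proposal A vs Proposal G: Proposal A wins 5–4.
No candidate beats all others: Proposal D beats Proposal C beats Proposal A beats Proposal D, a majority cycle.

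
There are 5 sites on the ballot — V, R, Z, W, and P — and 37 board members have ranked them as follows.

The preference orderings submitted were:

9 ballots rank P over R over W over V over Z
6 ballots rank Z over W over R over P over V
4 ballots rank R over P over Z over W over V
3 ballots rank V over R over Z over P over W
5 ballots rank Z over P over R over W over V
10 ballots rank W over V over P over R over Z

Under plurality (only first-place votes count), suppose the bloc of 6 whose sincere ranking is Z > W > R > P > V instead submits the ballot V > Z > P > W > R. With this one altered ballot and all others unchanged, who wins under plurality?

W

First-place totals with the altered ballot: V 9, R 4, Z 5, W 10, P 9.
The switch changes the winner from Z to W.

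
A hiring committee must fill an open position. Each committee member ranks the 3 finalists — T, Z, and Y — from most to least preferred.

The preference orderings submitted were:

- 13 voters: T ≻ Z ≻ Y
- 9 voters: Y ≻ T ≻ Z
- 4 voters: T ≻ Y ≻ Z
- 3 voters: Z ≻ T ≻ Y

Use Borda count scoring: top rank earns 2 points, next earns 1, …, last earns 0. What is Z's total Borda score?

19

Borda scores:
  T: 13·2 + 9·1 + 4·2 + 3·1 = 46
  Z: 13·1 + 9·0 + 4·0 + 3·2 = 19
  Y: 13·0 + 9·2 + 4·1 + 3·0 = 22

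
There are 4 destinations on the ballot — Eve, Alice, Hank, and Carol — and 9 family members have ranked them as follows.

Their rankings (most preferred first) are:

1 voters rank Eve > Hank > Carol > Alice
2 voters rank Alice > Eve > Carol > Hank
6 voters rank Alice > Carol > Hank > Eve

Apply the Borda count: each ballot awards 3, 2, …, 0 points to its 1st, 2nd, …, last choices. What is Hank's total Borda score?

8

Borda scores:
  Eve: 3 + 2·2 + 6·0 = 7
  Alice: 0 + 2·3 + 6·3 = 24
  Hank: 2 + 2·0 + 6·1 = 8
  Carol: 1 + 2·1 + 6·2 = 15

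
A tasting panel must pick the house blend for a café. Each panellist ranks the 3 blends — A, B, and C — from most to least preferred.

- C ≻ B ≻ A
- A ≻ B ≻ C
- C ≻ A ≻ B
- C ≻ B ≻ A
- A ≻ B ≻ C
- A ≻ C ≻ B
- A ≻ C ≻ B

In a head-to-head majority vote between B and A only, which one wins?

A

Ballots ranking B above A: 2.
Ballots ranking A above B: 5.
A wins the head-to-head, 5–2.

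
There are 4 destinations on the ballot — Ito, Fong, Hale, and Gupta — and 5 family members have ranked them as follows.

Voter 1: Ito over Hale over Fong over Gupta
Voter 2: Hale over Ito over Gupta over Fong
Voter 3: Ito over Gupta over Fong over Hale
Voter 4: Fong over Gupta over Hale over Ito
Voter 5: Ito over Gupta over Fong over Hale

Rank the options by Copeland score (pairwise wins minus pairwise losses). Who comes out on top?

Pairwise results:
  Ito vs Fong: Ito wins 4–1.
  Ito vs Hale: Ito wins 3–2.
  Ito vs Gupta: Ito wins 4–1.
  Fong vs Hale: Fong wins 3–2.
  Fong vs Gupta: Gupta wins 3–2.
  Hale vs Gupta: Gupta wins 3–2.
Copeland scores (wins − losses):
  Ito: 3 − 0 = 3
  Fong: 1 − 2 = -1
  Hale: 0 − 3 = -3
  Gupta: 2 − 1 = 1
Ito has the best Copeland score.

Ito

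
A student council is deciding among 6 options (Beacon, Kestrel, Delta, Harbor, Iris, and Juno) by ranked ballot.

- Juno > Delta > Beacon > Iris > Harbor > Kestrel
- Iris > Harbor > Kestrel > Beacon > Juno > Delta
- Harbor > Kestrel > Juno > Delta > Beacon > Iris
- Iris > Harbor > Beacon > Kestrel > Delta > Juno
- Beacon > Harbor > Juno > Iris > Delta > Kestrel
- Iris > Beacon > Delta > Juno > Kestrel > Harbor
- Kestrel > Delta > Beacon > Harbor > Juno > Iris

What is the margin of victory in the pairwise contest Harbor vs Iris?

1

Ballots ranking Harbor above Iris: 3.
Ballots ranking Iris above Harbor: 4.
Iris wins 4–3, a margin of 1.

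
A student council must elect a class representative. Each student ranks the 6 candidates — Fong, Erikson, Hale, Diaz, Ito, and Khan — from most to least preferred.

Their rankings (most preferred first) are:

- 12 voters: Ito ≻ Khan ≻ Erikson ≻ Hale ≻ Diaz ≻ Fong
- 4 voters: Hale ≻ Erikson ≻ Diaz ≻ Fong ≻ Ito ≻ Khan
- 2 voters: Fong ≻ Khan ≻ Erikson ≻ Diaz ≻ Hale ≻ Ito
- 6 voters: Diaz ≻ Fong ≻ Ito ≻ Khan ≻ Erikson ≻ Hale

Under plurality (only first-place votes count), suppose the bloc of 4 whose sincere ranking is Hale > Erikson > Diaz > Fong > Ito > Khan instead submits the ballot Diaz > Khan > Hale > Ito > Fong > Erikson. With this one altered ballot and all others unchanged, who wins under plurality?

First-place totals with the altered ballot: Fong 2, Erikson 0, Hale 0, Diaz 10, Ito 12, Khan 0.
The winner is unchanged: still Ito.

Ito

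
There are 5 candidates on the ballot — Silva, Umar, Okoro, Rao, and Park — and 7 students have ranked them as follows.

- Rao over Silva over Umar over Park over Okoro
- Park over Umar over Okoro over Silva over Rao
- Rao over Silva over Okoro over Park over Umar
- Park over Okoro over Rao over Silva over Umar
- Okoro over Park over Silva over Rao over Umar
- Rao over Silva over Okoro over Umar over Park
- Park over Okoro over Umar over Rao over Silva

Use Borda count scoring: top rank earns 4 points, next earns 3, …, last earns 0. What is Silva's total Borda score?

Borda scores:
  Silva: 3 + 1 + 3 + 1 + 2 + 3 + 0 = 13
  Umar: 2 + 3 + 0 + 0 + 0 + 1 + 2 = 8
  Okoro: 0 + 2 + 2 + 3 + 4 + 2 + 3 = 16
  Rao: 4 + 0 + 4 + 2 + 1 + 4 + 1 = 16
  Park: 1 + 4 + 1 + 4 + 3 + 0 + 4 = 17

13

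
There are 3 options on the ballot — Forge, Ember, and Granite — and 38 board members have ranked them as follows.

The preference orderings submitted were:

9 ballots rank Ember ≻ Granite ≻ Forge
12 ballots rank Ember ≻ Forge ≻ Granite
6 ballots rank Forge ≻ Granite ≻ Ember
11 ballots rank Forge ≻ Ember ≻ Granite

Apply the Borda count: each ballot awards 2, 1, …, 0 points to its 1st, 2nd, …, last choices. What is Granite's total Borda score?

15

Borda scores:
  Forge: 9·0 + 12·1 + 6·2 + 11·2 = 46
  Ember: 9·2 + 12·2 + 6·0 + 11·1 = 53
  Granite: 9·1 + 12·0 + 6·1 + 11·0 = 15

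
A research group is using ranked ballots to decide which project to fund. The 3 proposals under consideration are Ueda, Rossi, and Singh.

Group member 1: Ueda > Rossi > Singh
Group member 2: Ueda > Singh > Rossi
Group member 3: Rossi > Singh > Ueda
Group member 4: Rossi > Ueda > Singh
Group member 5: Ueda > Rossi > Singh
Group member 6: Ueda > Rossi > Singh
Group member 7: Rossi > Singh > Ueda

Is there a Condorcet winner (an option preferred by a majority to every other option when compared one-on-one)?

Yes

Head-to-head results (7 voters total):
Ueda vs Rossi: Ueda wins 4–3.
Ueda vs Singh: Ueda wins 5–2.
Rossi vs Singh: Rossi wins 6–1.
Ueda beats each rival — Rossi (4–3), Singh (5–2) — so Ueda is the Condorcet winner.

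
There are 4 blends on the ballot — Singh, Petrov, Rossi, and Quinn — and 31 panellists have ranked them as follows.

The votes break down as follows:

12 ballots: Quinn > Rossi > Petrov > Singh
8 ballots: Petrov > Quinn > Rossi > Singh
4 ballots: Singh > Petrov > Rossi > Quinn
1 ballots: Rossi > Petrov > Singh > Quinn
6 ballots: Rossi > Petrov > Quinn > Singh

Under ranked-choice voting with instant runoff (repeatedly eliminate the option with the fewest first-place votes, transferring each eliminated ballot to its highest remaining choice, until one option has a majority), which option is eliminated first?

Singh

Round 1: Quinn 12, Petrov 8, Rossi 7, Singh 4. Singh has the fewest and is eliminated.
Round 2: Petrov 12, Quinn 12, Rossi 7. Rossi has the fewest and is eliminated.
Round 3: Petrov 19, Quinn 12. Petrov has a majority.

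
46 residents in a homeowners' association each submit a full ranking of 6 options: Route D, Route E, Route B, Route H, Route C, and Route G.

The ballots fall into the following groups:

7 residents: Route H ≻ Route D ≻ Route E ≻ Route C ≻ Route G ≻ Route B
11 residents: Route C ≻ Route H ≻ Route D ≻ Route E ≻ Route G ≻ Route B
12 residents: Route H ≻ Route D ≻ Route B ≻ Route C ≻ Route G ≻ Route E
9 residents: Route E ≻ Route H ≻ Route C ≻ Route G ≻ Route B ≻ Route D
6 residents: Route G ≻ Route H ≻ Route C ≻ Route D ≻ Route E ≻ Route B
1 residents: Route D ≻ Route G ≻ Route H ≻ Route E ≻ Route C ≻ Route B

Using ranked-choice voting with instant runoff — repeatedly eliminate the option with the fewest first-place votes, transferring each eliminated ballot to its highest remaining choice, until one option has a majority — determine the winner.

Round 1: Route H 19, Route C 11, Route E 9, Route G 6, Route D 1, Route B 0. Route B has the fewest and is eliminated.
Round 2: Route H 19, Route C 11, Route E 9, Route G 6, Route D 1. Route D has the fewest and is eliminated.
Round 3: Route H 19, Route C 11, Route E 9, Route G 7. Route G has the fewest and is eliminated.
Round 4: Route H 26, Route C 11, Route E 9. Route H has a majority.

Route H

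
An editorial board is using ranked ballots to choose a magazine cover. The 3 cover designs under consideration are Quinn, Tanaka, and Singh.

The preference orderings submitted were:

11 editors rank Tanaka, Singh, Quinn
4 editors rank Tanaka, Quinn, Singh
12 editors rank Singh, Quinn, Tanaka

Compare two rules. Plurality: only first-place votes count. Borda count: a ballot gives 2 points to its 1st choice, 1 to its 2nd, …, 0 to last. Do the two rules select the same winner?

Plurality first-place counts: Quinn 0, Tanaka 15, Singh 12 → Tanaka.
Borda totals: Quinn 16, Tanaka 30, Singh 35 → Singh.
The two rules disagree: plurality picks Tanaka, Borda picks Singh.

No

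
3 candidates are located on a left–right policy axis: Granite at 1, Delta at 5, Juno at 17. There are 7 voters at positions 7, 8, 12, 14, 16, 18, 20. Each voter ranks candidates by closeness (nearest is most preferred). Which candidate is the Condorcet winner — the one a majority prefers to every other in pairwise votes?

With single-peaked preferences on a line, the Condorcet winner is the candidate closest to the median voter.
The median voter (position 14) is closest to Juno at 17.
Check: Juno vs Delta — voters closer to Juno: 5 of 7.

Juno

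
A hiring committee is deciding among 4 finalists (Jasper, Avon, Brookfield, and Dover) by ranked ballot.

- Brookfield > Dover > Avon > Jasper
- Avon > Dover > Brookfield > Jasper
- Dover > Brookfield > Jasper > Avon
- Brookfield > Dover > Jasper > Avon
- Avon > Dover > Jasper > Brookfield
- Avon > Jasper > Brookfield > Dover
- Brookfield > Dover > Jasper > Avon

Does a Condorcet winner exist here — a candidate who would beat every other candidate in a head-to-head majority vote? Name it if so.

Head-to-head results (7 voters total):
Jasper vs Avon: Avon wins 4–3.
Jasper vs Brookfield: Brookfield wins 5–2.
Jasper vs Dover: Dover wins 6–1.
Avon vs Brookfield: Brookfield wins 4–3.
Avon vs Dover: Dover wins 4–3.
Brookfield vs Dover: Brookfield wins 4–3.
Brookfield beats each rival — Jasper (5–2), Avon (4–3), Dover (4–3) — so Brookfield is the Condorcet winner.

Brookfield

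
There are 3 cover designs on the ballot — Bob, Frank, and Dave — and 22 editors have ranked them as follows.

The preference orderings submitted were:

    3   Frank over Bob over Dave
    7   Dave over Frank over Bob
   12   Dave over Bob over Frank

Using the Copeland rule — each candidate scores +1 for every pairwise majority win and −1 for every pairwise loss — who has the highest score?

Dave

Pairwise results:
  Bob vs Frank: Bob wins 12–10.
  Bob vs Dave: Dave wins 19–3.
  Frank vs Dave: Dave wins 19–3.
Copeland scores (wins − losses):
  Bob: 1 − 1 = 0
  Frank: 0 − 2 = -2
  Dave: 2 − 0 = 2
Dave has the best Copeland score.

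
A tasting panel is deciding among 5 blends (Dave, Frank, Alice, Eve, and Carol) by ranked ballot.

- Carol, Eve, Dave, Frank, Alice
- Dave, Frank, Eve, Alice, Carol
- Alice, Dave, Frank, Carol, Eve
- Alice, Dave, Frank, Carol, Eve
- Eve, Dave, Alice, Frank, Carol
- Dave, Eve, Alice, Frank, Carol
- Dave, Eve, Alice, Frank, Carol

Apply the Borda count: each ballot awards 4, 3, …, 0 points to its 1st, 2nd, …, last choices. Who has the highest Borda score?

Borda scores:
  Dave: 2 + 4 + 3 + 3 + 3 + 4 + 4 = 23
  Frank: 1 + 3 + 2 + 2 + 1 + 1 + 1 = 11
  Alice: 0 + 1 + 4 + 4 + 2 + 2 + 2 = 15
  Eve: 3 + 2 + 0 + 0 + 4 + 3 + 3 = 15
  Carol: 4 + 0 + 1 + 1 + 0 + 0 + 0 = 6
Dave has the highest total.

Dave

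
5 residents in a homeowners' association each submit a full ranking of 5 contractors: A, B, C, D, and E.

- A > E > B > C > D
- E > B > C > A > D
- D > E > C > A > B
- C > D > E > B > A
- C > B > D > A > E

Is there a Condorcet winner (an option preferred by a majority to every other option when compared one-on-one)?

Head-to-head results (5 voters total):
A vs B: B wins 3–2.
A vs C: C wins 4–1.
A vs D: D wins 3–2.
A vs E: E wins 3–2.
B vs C: C wins 3–2.
B vs D: B wins 3–2.
B vs E: E wins 4–1.
C vs D: C wins 4–1.
C vs E: E wins 3–2.
D vs E: D wins 3–2.
No candidate beats all others: B beats D beats E beats B, a majority cycle.

No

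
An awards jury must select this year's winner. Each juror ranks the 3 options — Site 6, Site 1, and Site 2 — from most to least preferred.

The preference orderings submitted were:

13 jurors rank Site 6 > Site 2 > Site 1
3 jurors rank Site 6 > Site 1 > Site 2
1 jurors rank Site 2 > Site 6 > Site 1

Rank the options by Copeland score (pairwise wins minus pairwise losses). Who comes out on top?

Pairwise results:
  Site 6 vs Site 1: Site 6 wins 17–0.
  Site 6 vs Site 2: Site 6 wins 16–1.
  Site 1 vs Site 2: Site 2 wins 14–3.
Copeland scores (wins − losses):
  Site 6: 2 − 0 = 2
  Site 1: 0 − 2 = -2
  Site 2: 1 − 1 = 0
Site 6 has the best Copeland score.

Site 6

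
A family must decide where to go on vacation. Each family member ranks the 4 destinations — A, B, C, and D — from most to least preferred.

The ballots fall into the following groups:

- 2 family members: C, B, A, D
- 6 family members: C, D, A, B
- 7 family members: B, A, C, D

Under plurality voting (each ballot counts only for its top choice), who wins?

C

First-place vote totals:
  A: 0
  B: 7
  C: 8
  D: 0
C has the most first-place votes.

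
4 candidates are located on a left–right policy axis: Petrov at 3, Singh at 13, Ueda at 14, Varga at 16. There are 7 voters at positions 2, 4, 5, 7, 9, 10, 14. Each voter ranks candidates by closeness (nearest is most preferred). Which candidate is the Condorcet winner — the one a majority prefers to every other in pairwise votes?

Petrov

With single-peaked preferences on a line, the Condorcet winner is the candidate closest to the median voter.
The median voter (position 7) is closest to Petrov at 3.
Check: Petrov vs Singh — voters closer to Petrov: 4 of 7.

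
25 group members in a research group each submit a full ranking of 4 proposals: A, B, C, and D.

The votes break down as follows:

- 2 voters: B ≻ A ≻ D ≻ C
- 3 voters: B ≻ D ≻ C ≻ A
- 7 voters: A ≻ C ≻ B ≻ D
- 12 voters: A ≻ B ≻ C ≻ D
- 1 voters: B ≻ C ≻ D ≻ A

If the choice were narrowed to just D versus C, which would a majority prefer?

Ballots ranking D above C: 2+3 = 5.
Ballots ranking C above D: 7+12+1 = 20.
C wins the head-to-head, 20–5.

C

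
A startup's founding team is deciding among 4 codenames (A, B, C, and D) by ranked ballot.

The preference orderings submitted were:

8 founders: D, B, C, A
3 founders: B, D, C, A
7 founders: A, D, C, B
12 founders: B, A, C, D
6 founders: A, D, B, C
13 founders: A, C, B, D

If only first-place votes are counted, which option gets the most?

A

First-place vote totals:
  A: 26
  B: 15
  C: 0
  D: 8
A has the most first-place votes.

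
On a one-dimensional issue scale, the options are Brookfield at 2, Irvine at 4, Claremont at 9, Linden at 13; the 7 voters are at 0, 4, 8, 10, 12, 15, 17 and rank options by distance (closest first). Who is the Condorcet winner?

Claremont

With single-peaked preferences on a line, the Condorcet winner is the candidate closest to the median voter.
The median voter (position 10) is closest to Claremont at 9.
Check: Claremont vs Brookfield — voters closer to Claremont: 5 of 7.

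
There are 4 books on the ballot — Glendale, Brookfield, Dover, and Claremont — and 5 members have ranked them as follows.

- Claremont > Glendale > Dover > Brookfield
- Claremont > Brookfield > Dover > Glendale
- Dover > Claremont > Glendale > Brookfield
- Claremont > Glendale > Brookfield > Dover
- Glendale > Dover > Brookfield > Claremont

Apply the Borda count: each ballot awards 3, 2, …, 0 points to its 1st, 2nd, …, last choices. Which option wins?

Claremont

Borda scores:
  Glendale: 2 + 0 + 1 + 2 + 3 = 8
  Brookfield: 0 + 2 + 0 + 1 + 1 = 4
  Dover: 1 + 1 + 3 + 0 + 2 = 7
  Claremont: 3 + 3 + 2 + 3 + 0 = 11
Claremont has the highest total.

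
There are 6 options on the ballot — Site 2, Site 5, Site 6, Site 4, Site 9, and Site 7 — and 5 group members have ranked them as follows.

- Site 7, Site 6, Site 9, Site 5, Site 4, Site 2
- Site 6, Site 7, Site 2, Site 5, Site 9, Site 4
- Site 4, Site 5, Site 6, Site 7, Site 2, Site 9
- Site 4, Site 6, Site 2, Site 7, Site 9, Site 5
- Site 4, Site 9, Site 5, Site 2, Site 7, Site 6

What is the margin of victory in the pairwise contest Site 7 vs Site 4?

Ballots ranking Site 7 above Site 4: 2.
Ballots ranking Site 4 above Site 7: 3.
Site 4 wins 3–2, a margin of 1.

1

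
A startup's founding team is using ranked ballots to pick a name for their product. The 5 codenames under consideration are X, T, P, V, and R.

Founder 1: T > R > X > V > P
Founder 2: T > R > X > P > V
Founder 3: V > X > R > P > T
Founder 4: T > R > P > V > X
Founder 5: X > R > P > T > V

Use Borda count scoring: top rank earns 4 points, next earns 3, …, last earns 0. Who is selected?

Borda scores:
  X: 2 + 2 + 3 + 0 + 4 = 11
  T: 4 + 4 + 0 + 4 + 1 = 13
  P: 0 + 1 + 1 + 2 + 2 = 6
  V: 1 + 0 + 4 + 1 + 0 = 6
  R: 3 + 3 + 2 + 3 + 3 = 14
R has the highest total.

R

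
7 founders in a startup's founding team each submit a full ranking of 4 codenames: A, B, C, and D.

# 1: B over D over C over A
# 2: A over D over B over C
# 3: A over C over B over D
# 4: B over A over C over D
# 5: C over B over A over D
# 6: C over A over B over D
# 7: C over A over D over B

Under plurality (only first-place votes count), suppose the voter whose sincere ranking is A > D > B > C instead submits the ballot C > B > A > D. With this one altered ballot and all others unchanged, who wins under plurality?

C

First-place totals with the altered ballot: A 1, B 2, C 4, D 0.
The winner is unchanged: still C.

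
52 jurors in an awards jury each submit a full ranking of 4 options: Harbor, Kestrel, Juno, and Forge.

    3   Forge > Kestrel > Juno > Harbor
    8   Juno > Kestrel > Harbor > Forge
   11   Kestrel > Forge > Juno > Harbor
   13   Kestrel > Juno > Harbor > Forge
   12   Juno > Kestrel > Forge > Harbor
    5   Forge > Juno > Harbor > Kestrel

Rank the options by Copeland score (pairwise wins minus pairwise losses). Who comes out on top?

Kestrel

Pairwise results:
  Harbor vs Kestrel: Kestrel wins 47–5.
  Harbor vs Juno: Juno wins 52–0.
  Harbor vs Forge: Forge wins 31–21.
  Kestrel vs Juno: Kestrel wins 27–25.
  Kestrel vs Forge: Kestrel wins 44–8.
  Juno vs Forge: Juno wins 33–19.
Copeland scores (wins − losses):
  Harbor: 0 − 3 = -3
  Kestrel: 3 − 0 = 3
  Juno: 2 − 1 = 1
  Forge: 1 − 2 = -1
Kestrel has the best Copeland score.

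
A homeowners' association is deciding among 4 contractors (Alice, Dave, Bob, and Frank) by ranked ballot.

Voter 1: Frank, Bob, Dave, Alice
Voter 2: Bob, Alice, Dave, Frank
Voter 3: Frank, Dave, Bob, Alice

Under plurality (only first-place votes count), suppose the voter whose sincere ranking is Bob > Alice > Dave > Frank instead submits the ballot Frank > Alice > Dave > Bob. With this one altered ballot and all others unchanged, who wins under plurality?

Frank

First-place totals with the altered ballot: Alice 0, Dave 0, Bob 0, Frank 3.
The winner is unchanged: still Frank.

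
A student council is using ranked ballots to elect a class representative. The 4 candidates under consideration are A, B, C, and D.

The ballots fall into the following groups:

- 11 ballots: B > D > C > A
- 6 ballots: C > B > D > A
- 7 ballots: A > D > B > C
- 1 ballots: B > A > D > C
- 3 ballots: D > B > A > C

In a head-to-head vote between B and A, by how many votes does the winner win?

14

Ballots ranking B above A: 11+6+1+3 = 21.
Ballots ranking A above B: 7.
B wins 21–7, a margin of 14.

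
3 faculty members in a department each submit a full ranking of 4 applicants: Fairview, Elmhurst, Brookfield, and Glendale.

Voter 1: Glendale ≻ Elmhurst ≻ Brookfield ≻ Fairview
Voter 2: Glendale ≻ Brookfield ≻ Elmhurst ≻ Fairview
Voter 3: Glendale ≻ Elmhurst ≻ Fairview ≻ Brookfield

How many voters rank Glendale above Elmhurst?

3

Ballots ranking Glendale above Elmhurst: 3.
Ballots ranking Elmhurst above Glendale: 0.
So 3 of 3 voters prefer Glendale to Elmhurst.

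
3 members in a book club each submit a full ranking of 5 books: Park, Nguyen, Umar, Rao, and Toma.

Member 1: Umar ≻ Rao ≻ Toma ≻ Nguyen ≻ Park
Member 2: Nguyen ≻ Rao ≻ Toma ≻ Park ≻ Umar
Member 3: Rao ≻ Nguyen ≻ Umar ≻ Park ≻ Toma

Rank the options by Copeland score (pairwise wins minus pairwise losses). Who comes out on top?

Pairwise results:
  Park vs Nguyen: Nguyen wins 3–0.
  Park vs Umar: Umar wins 2–1.
  Park vs Rao: Rao wins 3–0.
  Park vs Toma: Toma wins 2–1.
  Nguyen vs Umar: Nguyen wins 2–1.
  Nguyen vs Rao: Rao wins 2–1.
  Nguyen vs Toma: Nguyen wins 2–1.
  Umar vs Rao: Rao wins 2–1.
  Umar vs Toma: Umar wins 2–1.
  Rao vs Toma: Rao wins 3–0.
Copeland scores (wins − losses):
  Park: 0 − 4 = -4
  Nguyen: 3 − 1 = 2
  Umar: 2 − 2 = 0
  Rao: 4 − 0 = 4
  Toma: 1 − 3 = -2
Rao has the best Copeland score.

Rao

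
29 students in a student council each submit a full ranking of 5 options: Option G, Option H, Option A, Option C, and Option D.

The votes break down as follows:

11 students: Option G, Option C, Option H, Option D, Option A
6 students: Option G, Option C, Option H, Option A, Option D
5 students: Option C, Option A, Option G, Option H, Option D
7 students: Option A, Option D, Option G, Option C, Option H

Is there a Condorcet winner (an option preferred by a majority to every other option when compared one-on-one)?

Head-to-head results (29 voters total):
Option G vs Option H: Option G wins 29–0.
Option G vs Option A: Option G wins 17–12.
Option G vs Option C: Option G wins 24–5.
Option G vs Option D: Option G wins 22–7.
Option H vs Option A: Option H wins 17–12.
Option H vs Option C: Option C wins 29–0.
Option H vs Option D: Option H wins 22–7.
Option A vs Option C: Option C wins 22–7.
Option A vs Option D: Option A wins 18–11.
Option C vs Option D: Option C wins 22–7.
Option G beats each rival — Option H (29–0), Option A (17–12), Option C (24–5), Option D (22–7) — so Option G is the Condorcet winner.

Yes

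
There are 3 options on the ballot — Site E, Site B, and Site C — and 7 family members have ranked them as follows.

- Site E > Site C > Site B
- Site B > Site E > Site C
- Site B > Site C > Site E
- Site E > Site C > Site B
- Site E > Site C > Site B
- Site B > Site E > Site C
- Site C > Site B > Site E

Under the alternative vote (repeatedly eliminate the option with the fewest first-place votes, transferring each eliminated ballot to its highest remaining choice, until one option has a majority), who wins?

Site B

Round 1: Site E 3, Site B 3, Site C 1. Site C has the fewest and is eliminated.
Round 2: Site B 4, Site E 3. Site B has a majority.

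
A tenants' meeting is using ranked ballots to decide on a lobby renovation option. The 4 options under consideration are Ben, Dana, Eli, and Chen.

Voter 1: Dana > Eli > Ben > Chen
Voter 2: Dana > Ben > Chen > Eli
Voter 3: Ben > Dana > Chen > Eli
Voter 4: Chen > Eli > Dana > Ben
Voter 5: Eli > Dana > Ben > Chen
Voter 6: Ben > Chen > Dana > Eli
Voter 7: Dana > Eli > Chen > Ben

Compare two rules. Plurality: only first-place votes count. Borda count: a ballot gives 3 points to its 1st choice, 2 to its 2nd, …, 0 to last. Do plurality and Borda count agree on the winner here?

Plurality first-place counts: Ben 2, Dana 3, Eli 1, Chen 1 → Dana.
Borda totals: Ben 10, Dana 15, Eli 9, Chen 8 → Dana.
The two rules agree on Dana.

Yes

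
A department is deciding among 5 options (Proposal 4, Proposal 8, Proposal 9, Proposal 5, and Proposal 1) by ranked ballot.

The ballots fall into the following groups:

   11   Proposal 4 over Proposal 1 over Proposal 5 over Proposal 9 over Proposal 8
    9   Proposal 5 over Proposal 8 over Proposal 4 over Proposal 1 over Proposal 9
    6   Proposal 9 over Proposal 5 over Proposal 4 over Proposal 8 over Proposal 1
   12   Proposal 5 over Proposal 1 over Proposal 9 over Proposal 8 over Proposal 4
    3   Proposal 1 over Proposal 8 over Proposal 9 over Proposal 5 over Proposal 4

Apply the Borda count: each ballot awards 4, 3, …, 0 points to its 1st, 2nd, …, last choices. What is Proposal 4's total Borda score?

Borda scores:
  Proposal 4: 11·4 + 9·2 + 6·2 + 12·0 + 3·0 = 74
  Proposal 8: 11·0 + 9·3 + 6·1 + 12·1 + 3·3 = 54
  Proposal 9: 11·1 + 9·0 + 6·4 + 12·2 + 3·2 = 65
  Proposal 5: 11·2 + 9·4 + 6·3 + 12·4 + 3·1 = 127
  Proposal 1: 11·3 + 9·1 + 6·0 + 12·3 + 3·4 = 90

74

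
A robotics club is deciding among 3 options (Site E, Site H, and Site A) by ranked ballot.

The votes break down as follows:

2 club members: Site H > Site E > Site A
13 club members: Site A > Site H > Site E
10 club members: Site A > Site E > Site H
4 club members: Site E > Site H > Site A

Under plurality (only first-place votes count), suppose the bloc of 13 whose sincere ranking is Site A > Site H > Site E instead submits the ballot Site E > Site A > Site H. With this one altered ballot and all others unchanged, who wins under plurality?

First-place totals with the altered ballot: Site E 17, Site H 2, Site A 10.
The switch changes the winner from Site A to Site E.

Site E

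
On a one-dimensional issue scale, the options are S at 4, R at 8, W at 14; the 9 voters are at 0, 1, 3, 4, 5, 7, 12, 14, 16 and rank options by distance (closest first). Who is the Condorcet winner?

S

With single-peaked preferences on a line, the Condorcet winner is the candidate closest to the median voter.
The median voter (position 5) is closest to S at 4.
Check: S vs W — voters closer to S: 6 of 9.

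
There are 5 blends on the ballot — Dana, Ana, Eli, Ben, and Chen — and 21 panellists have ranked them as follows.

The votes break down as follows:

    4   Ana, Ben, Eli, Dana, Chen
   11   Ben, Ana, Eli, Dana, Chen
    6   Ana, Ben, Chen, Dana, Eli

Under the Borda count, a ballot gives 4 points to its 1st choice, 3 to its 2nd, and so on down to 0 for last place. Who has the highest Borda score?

Borda scores:
  Dana: 4·1 + 11·1 + 6·1 = 21
  Ana: 4·4 + 11·3 + 6·4 = 73
  Eli: 4·2 + 11·2 + 6·0 = 30
  Ben: 4·3 + 11·4 + 6·3 = 74
  Chen: 4·0 + 11·0 + 6·2 = 12
Ben has the highest total.

Ben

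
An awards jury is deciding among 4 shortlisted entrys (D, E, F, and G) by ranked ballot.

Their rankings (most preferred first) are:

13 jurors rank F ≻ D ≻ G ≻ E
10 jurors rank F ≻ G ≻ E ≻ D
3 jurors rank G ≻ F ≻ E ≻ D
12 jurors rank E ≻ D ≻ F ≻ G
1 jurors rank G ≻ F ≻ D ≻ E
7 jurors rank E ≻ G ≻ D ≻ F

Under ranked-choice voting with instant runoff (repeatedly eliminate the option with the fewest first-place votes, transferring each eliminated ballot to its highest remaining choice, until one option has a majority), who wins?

F

Round 1: F 23, E 19, G 4, D 0. D has the fewest and is eliminated.
Round 2: F 23, E 19, G 4. G has the fewest and is eliminated.
Round 3: F 27, E 19. F has a majority.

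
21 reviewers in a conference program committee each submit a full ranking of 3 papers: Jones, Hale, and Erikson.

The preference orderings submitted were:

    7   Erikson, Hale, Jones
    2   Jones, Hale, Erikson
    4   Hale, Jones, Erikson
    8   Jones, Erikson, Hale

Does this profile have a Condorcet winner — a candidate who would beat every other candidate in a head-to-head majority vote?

Head-to-head results (21 voters total):
Jones vs Hale: Hale wins 11–10.
Jones vs Erikson: Jones wins 14–7.
Hale vs Erikson: Erikson wins 15–6.
No candidate beats all others: Jones beats Erikson beats Hale beats Jones, a majority cycle.

No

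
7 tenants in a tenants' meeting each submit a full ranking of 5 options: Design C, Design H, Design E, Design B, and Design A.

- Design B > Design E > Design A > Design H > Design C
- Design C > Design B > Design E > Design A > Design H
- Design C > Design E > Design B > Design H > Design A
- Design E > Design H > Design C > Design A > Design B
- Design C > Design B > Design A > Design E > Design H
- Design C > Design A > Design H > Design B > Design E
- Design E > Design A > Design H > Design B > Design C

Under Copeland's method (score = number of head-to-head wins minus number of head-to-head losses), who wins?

Design C

Pairwise results:
  Design C vs Design H: Design C wins 4–3.
  Design C vs Design E: Design C wins 4–3.
  Design C vs Design B: Design C wins 5–2.
  Design C vs Design A: Design C wins 5–2.
  Design H vs Design E: Design E wins 6–1.
  Design H vs Design B: Design B wins 4–3.
  Design H vs Design A: Design A wins 5–2.
  Design E vs Design B: Design B wins 4–3.
  Design E vs Design A: Design E wins 5–2.
  Design B vs Design A: Design B wins 4–3.
Copeland scores (wins − losses):
  Design C: 4 − 0 = 4
  Design H: 0 − 4 = -4
  Design E: 2 − 2 = 0
  Design B: 3 − 1 = 2
  Design A: 1 − 3 = -2
Design C has the best Copeland score.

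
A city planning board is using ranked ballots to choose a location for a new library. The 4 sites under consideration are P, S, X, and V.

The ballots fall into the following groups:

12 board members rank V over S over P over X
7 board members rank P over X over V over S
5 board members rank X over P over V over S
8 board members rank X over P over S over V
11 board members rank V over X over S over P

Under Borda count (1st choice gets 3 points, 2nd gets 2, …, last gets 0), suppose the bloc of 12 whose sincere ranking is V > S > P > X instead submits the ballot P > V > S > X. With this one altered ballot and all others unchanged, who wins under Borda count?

Borda totals with the altered ballot: P 83, S 31, X 75, V 69.
The switch changes the winner from V to P.

P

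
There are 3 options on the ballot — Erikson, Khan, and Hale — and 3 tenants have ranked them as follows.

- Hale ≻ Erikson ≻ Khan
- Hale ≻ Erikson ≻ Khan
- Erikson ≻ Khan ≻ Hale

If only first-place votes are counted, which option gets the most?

First-place vote totals:
  Erikson: 1
  Khan: 0
  Hale: 2
Hale has the most first-place votes.

Hale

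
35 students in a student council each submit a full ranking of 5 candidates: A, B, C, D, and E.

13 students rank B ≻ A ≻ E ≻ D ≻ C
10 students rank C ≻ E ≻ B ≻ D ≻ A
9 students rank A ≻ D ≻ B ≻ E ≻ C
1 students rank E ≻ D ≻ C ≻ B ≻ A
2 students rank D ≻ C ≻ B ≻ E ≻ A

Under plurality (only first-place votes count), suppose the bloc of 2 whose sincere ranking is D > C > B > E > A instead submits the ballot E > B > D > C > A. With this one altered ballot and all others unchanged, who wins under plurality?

First-place totals with the altered ballot: A 9, B 13, C 10, D 0, E 3.
The winner is unchanged: still B.

B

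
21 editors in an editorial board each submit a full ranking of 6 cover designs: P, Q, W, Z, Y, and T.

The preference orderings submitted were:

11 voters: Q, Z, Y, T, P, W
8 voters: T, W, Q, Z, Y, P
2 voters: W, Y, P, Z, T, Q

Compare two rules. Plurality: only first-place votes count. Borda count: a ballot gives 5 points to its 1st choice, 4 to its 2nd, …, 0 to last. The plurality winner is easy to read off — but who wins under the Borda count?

Q

Plurality first-place counts: P 0, Q 11, W 2, Z 0, Y 0, T 8 → Q.
Borda totals: P 17, Q 79, W 42, Z 64, Y 49, T 64 → Q.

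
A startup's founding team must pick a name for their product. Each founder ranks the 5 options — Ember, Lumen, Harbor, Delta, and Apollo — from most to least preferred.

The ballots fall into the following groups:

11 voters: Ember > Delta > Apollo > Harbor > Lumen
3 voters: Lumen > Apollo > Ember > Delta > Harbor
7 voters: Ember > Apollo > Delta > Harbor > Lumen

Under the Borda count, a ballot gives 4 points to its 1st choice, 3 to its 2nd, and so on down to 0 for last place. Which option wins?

Borda scores:
  Ember: 11·4 + 3·2 + 7·4 = 78
  Lumen: 11·0 + 3·4 + 7·0 = 12
  Harbor: 11·1 + 3·0 + 7·1 = 18
  Delta: 11·3 + 3·1 + 7·2 = 50
  Apollo: 11·2 + 3·3 + 7·3 = 52
Ember has the highest total.

Ember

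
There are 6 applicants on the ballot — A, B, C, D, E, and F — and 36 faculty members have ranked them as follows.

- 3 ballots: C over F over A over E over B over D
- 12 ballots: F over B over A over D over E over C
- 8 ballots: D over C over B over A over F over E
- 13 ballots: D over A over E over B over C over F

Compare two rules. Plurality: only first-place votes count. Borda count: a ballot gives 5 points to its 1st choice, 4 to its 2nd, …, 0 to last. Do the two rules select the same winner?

Yes

Plurality first-place counts: A 0, B 0, C 3, D 21, E 0, F 12 → D.
Borda totals: A 113, B 101, C 60, D 129, E 57, F 80 → D.
The two rules agree on D.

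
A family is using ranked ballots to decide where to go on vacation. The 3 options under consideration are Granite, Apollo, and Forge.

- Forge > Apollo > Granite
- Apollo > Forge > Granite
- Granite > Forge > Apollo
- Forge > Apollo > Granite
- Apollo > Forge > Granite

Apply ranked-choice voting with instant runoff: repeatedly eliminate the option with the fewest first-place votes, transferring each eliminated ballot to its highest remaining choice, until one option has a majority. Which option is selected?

Forge

Round 1: Apollo 2, Forge 2, Granite 1. Granite has the fewest and is eliminated.
Round 2: Forge 3, Apollo 2. Forge has a majority.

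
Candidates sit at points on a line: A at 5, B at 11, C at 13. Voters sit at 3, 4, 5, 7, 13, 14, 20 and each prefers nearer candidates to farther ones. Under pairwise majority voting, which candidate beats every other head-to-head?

A

With single-peaked preferences on a line, the Condorcet winner is the candidate closest to the median voter.
The median voter (position 7) is closest to A at 5.
Check: A vs C — voters closer to A: 4 of 7.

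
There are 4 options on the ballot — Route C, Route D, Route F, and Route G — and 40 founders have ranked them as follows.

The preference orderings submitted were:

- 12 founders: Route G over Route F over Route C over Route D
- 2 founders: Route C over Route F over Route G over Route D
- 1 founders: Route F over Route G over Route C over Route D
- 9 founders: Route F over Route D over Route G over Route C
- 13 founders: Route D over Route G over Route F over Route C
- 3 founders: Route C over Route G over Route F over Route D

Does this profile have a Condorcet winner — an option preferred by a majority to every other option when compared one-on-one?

No

Head-to-head results (40 voters total):
Route C vs Route D: Route D wins 22–18.
Route C vs Route F: Route F wins 35–5.
Route C vs Route G: Route G wins 35–5.
Route D vs Route F: Route F wins 27–13.
Route D vs Route G: Route D wins 22–18.
Route F vs Route G: Route G wins 28–12.
No candidate beats all others: Route D beats Route G beats Route F beats Route D, a majority cycle.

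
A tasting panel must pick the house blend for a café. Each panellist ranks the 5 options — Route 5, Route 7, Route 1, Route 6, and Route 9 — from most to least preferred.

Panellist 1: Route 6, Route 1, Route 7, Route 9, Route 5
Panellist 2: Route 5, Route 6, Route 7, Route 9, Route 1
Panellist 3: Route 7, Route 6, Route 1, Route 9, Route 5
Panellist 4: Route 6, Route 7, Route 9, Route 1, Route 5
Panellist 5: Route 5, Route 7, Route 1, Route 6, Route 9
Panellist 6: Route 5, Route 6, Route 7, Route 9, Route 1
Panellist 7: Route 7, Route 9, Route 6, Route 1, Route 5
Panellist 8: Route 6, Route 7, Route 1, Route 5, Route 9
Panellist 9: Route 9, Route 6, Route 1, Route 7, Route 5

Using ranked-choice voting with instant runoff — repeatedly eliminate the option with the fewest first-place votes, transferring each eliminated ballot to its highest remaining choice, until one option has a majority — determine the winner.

Round 1: Route 5 3, Route 6 3, Route 7 2, Route 9 1, Route 1 0. Route 1 has the fewest and is eliminated.
Round 2: Route 5 3, Route 6 3, Route 7 2, Route 9 1. Route 9 has the fewest and is eliminated.
Round 3: Route 6 4, Route 5 3, Route 7 2. Route 7 has the fewest and is eliminated.
Round 4: Route 6 6, Route 5 3. Route 6 has a majority.

Route 6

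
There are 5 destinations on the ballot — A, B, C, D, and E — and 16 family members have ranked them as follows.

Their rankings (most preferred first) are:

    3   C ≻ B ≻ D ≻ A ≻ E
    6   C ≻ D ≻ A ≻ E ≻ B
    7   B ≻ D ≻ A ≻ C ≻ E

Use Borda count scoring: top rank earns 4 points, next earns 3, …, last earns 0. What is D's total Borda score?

45

Borda scores:
  A: 3·1 + 6·2 + 7·2 = 29
  B: 3·3 + 6·0 + 7·4 = 37
  C: 3·4 + 6·4 + 7·1 = 43
  D: 3·2 + 6·3 + 7·3 = 45
  E: 3·0 + 6·1 + 7·0 = 6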